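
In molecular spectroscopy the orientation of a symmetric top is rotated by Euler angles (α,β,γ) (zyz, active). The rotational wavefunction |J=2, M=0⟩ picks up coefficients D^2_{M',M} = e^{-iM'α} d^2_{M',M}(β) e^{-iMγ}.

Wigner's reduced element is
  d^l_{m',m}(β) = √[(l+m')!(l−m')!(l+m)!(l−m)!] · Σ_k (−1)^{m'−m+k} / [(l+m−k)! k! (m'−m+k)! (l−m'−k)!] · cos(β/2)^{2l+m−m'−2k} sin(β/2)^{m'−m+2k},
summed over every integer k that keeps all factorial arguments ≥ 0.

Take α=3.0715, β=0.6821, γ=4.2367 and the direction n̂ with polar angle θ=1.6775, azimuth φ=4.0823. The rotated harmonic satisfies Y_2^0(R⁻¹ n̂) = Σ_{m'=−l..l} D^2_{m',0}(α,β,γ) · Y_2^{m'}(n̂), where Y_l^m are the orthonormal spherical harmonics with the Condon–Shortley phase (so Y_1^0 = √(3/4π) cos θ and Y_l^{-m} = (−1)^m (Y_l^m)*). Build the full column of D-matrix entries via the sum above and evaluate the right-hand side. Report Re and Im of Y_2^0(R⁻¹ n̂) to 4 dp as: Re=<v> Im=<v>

Re=-0.2561 Im=0.0000

Need the full column D^2_{m',0} for m'=−2..2 at α=3.0715, β=0.6821, γ=4.2367.
cos(β/2)=0.942404, sin(β/2)=0.334477
d^2_{-2,0}: single k=2 term ⇒ +0.243378;  D = +0.240991-0.034006i
d^2_{-1,0}: k∈[1..2] ⇒ +0.685730 -0.086380 = +0.599350;  D = -0.597879+0.041976i
d^2_{0,0}: k∈[0..2] ⇒ +0.788766 -0.397435 +0.012516 = +0.403847;  D = +0.403847+0.000000i
d^2_{1,0}: k∈[0..1] ⇒ -0.685730 +0.086380 = -0.599350;  D = +0.597879+0.041976i
d^2_{2,0}: single k=0 term ⇒ +0.243378;  D = +0.240991+0.034006i
Y_2^{m'}(θ=1.6775,φ=4.0823) and Σ D·Y over m':
  (+0.2410-0.0340i)·(-0.1167-0.3636i)  (-0.5979+0.0420i)·(+0.0482-0.0661i)  (+0.4038+0.0000i)·(-0.3047+0.0000i)  (+0.5979+0.0420i)·(-0.0482-0.0661i)  (+0.2410+0.0340i)·(-0.1167+0.3636i)
Y_2^0(R⁻¹ n̂) = -0.256116+0.000000i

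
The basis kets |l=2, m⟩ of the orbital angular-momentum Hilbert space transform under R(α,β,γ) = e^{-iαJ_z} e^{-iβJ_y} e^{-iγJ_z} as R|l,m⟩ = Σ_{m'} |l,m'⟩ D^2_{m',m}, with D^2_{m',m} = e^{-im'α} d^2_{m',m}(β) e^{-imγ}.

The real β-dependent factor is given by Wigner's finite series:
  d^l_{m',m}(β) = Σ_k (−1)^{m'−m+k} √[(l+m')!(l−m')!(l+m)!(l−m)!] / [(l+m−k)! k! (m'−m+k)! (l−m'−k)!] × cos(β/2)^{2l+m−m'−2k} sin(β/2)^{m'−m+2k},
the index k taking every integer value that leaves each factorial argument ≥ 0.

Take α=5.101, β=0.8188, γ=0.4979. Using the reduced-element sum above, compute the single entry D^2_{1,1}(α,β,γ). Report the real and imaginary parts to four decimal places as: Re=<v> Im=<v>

Re=0.2388 Im=0.1948

Split into d^2_{1,1}(β=0.8188) × two z-phases.
With c≡cos(β/2)=0.917360 and s≡sin(β/2)=0.398059, N=[6·1·6·1]^{1/2}=6.000000
k: max(0,(1)−(1))=0 … min(2+(1),2−(1))=1
  k=0: (−1)^0·6.0000/(6)·0.9174^4·0.3981^0 = +0.708205
  k=1: (−1)^1·6.0000/(2)·0.9174^2·0.3981^2 = -0.400033
d^2_{1,1}(0.8188) = +0.708205 -0.400033 = +0.308172
Attach z-rotation phases: D = e^{-i(1)(5.101)}·(+0.308172)·e^{-i(1)(0.4979)} = +0.238794+0.194802i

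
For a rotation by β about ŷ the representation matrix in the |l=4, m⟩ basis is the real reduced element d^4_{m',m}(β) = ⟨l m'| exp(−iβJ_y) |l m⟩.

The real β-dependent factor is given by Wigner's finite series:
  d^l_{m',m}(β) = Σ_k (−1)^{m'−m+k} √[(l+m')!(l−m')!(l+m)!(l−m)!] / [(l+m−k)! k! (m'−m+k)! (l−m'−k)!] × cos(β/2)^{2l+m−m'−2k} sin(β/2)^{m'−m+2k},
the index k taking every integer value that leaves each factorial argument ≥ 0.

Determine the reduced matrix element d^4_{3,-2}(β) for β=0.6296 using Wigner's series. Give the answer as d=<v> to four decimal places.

d^4_{3,-2}(β=0.6296) via Wigner's sum:
With c≡cos(β/2)=0.950858 and s≡sin(β/2)=0.309626, N=[5040·1·2·720]^{1/2}=2693.993318
k: max(0,(-2)−(3))=0 … min(4+(-2),4−(3))=1
  k=0: (−1)^5·2693.9933/(240)·0.9509^3·0.3096^5 = -0.027461
  k=1: (−1)^6·2693.9933/(720)·0.9509^1·0.3096^7 = +0.000971
d^4_{3,-2}(0.6296) = -0.027461 +0.000971 = -0.026491

d=-0.0265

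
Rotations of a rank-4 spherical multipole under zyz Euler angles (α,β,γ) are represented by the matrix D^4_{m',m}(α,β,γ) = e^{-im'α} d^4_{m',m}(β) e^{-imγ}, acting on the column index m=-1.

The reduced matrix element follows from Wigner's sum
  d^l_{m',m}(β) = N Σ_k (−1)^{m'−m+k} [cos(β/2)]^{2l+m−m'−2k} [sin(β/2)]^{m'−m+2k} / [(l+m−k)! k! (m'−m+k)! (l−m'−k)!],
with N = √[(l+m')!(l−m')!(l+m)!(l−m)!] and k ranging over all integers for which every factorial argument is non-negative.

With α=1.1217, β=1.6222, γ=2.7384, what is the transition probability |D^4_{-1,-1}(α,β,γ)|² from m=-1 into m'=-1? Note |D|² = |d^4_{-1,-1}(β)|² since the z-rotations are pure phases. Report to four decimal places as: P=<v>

Split into d^4_{-1,-1}(β=1.6222) × two z-phases.
With c≡cos(β/2)=0.688701 and s≡sin(β/2)=0.725045, N=[6·120·6·120]^{1/2}=720.000000
k∈{0,1,2,3} keeps every argument non-negative
  k=0: (−1)^0·720.0000/(720)·0.6887^8·0.7250^0 = +0.050611
  k=1: (−1)^1·720.0000/(48)·0.6887^6·0.7250^2 = -0.841408
  k=2: (−1)^2·720.0000/(24)·0.6887^4·0.7250^4 = +1.865113
  k=3: (−1)^3·720.0000/(72)·0.6887^2·0.7250^6 = -0.689052
d^4_{-1,-1}(1.6222) = +0.050611 -0.841408 +1.865113 -0.689052 = +0.385264
|D^4_{-1,-1}|² = |d^4_{-1,-1}(β)|² = (+0.385264)² = 0.148428 (the z-rotation phases have unit modulus)

P=0.1484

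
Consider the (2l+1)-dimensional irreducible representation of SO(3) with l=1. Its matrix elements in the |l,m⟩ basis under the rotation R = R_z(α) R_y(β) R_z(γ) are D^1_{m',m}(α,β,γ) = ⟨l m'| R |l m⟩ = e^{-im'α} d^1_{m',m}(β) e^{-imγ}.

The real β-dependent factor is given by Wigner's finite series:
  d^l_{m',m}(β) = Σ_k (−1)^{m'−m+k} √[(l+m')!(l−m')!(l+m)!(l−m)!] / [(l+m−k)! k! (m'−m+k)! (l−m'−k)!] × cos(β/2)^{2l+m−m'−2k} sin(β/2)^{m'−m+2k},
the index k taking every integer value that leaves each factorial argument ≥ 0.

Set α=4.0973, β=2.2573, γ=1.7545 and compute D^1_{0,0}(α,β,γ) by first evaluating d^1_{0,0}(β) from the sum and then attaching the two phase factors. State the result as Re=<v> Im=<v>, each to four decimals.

Re=-0.6338 Im=0.0000

D^1_{0,0}(4.0973,2.2573,1.7545) = e^{-i·0·4.0973}·d^1_{0,0}(2.2573)·e^{-i·0·1.7545}. Compute d first:
c=cos(2.2573/2)=0.427880, s=sin(2.2573/2)=0.903835; N=√[1·1·1·1]=1.000000
k: max(0,(0)−(0))=0 … min(1+(0),1−(0))=1
  k=0: (−1)^0·1.0000/(1)·0.4279^2·0.9038^0 = +0.183082
  k=1: (−1)^1·1.0000/(1)·0.4279^0·0.9038^2 = -0.816918
d^1_{0,0}(2.2573) = +0.183082 -0.816918 = -0.633837
Attach z-rotation phases: D = e^{-i(0)(4.0973)}·(-0.633837)·e^{-i(0)(1.7545)} = -0.633837+0.000000i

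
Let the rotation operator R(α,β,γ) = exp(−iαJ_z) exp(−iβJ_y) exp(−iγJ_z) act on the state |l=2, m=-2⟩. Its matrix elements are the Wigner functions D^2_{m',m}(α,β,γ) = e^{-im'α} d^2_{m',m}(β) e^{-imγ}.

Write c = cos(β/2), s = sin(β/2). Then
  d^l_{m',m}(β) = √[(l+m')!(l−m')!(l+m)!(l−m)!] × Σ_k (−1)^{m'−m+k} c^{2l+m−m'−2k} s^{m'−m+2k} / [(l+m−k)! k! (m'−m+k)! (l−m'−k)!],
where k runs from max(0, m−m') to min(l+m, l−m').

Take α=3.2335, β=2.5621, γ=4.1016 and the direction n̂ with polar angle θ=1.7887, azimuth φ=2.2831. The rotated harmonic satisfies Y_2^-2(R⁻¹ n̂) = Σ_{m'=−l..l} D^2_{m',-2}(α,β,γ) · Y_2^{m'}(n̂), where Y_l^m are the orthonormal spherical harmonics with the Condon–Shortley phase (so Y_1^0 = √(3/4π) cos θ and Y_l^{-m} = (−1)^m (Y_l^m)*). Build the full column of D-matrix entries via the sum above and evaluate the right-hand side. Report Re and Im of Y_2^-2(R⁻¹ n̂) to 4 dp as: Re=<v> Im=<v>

Re=0.2722 Im=-0.1080

Need the full column D^2_{m',-2} for m'=−2..2 at α=3.2335, β=2.5621, γ=4.1016.
cos(β/2)=0.285709, sin(β/2)=0.958316
d^2_{-2,-2}: single k=0 term ⇒ +0.006663;  D = -0.003386+0.005739i
d^2_{-1,-2}: single k=0 term ⇒ -0.044700;  D = -0.019085+0.040421i
d^2_{0,-2}: single k=0 term ⇒ +0.183629;  D = -0.062831+0.172545i
d^2_{1,-2}: single k=0 term ⇒ -0.502899;  D = -0.127978+0.486343i
d^2_{2,-2}: single k=0 term ⇒ +0.843404;  D = -0.138867+0.831893i
Y_2^{m'}(θ=1.7887,φ=2.2831) and Σ D·Y over m':
  (-0.0034+0.0057i)·(-0.0536+0.3643i)  (-0.0191+0.0404i)·(+0.1066+0.1234i)  (-0.0628+0.1725i)·(-0.2712+0.0000i)  (-0.1280+0.4863i)·(-0.1066+0.1234i)  (-0.1389+0.8319i)·(-0.0536-0.3643i)
Y_2^-2(R⁻¹ n̂) = +0.272226-0.108038i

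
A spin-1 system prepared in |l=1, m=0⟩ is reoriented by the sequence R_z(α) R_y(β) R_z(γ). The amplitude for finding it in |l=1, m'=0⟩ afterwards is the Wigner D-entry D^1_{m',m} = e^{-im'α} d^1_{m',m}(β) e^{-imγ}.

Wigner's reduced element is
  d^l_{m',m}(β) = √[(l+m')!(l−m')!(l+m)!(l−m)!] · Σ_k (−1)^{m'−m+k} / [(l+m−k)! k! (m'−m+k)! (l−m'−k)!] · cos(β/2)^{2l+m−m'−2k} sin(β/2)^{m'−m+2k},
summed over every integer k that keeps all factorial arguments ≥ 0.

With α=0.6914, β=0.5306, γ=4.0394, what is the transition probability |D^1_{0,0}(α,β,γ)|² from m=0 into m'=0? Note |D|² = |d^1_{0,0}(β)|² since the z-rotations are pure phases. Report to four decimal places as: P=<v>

D^1_{0,0}(0.6914,0.5306,4.0394) = e^{-i·0·0.6914}·d^1_{0,0}(0.5306)·e^{-i·0·4.0394}. Compute d first:
With c≡cos(β/2)=0.965014 and s≡sin(β/2)=0.262199, N=[1·1·1·1]^{1/2}=1.000000
Admissible k: 0..1 (factorial args all ≥0)
  k=0: (−1)^0·1.0000/(1)·0.9650^2·0.2622^0 = +0.931252
  k=1: (−1)^1·1.0000/(1)·0.9650^0·0.2622^2 = -0.068748
d^1_{0,0}(0.5306) = +0.931252 -0.068748 = +0.862504
|D^1_{0,0}|² = |d^1_{0,0}(β)|² = (+0.862504)² = 0.743912 (the z-rotation phases have unit modulus)

P=0.7439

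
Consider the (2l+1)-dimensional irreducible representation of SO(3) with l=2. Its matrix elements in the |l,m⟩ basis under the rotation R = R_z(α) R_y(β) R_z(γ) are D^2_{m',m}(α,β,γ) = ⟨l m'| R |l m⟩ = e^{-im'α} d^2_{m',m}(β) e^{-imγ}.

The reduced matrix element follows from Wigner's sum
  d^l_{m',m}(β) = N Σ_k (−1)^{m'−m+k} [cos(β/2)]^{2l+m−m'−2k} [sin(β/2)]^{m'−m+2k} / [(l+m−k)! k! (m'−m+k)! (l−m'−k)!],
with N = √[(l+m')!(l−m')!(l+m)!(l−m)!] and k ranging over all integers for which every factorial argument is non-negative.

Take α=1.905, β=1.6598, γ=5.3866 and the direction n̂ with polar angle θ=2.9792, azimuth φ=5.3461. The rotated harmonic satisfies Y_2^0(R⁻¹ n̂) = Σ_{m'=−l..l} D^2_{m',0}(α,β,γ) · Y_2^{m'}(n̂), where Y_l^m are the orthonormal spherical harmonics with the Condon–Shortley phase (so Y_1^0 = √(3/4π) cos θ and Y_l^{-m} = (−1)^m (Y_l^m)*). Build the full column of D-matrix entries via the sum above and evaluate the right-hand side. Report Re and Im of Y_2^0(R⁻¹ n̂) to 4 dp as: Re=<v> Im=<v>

Re=-0.3113 Im=0.0000

Need the full column D^2_{m',0} for m'=−2..2 at α=1.905, β=1.6598, γ=5.3866.
cos(β/2)=0.674950, sin(β/2)=0.737864
d^2_{-2,0}: single k=2 term ⇒ +0.607534;  D = -0.476799-0.376511i
d^2_{-1,0}: k∈[1..2] ⇒ +0.555733 -0.664165 = -0.108432;  D = +0.035568-0.102433i
d^2_{0,0}: k∈[0..2] ⇒ +0.207532 -0.992099 +0.296418 = -0.488149;  D = -0.488149+0.000000i
d^2_{1,0}: k∈[0..1] ⇒ -0.555733 +0.664165 = +0.108432;  D = -0.035568-0.102433i
d^2_{2,0}: single k=0 term ⇒ +0.607534;  D = -0.476799+0.376511i
Y_2^{m'}(θ=2.9792,φ=5.3461) and Σ D·Y over m':
  (-0.4768-0.3765i)·(-0.0030+0.0096i)  (+0.0356-0.1024i)·(-0.0730-0.0993i)  (-0.4881+0.0000i)·(+0.6060+0.0000i)  (-0.0356-0.1024i)·(+0.0730-0.0993i)  (-0.4768+0.3765i)·(-0.0030-0.0096i)
Y_2^0(R⁻¹ n̂) = -0.311251+0.000000i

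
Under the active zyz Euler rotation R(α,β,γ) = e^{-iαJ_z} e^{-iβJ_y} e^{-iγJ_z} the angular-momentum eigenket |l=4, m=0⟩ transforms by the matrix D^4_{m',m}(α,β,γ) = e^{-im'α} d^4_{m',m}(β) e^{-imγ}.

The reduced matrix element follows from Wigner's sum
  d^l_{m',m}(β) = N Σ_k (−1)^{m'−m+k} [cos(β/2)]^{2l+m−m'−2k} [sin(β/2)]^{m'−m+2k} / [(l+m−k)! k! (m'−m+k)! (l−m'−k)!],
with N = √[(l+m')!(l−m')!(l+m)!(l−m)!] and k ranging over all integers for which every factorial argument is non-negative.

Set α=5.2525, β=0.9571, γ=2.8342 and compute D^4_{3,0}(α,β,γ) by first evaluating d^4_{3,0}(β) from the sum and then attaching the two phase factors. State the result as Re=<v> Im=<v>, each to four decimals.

Split into d^4_{3,0}(β=0.9571) × two z-phases.
Half-angle: c=0.887664, s=0.460493. N=√(5040·1·24·24)=1703.830978
Admissible k: 0..1 (factorial args all ≥0)
  k=0: (−1)^3·1703.8310/(144)·0.8877^5·0.4605^3 = -0.636757
  k=1: (−1)^4·1703.8310/(144)·0.8877^3·0.4605^5 = +0.171365
d^4_{3,0}(0.9571) = -0.636757 +0.171365 = -0.465392
Phases: e^{-i·(3)·5.2525}=-0.998773+0.049516i, e^{-i·(0)·2.8342}=+1.000000+0.000000i ⇒ D=+0.464821-0.023045i

Re=0.4648 Im=-0.0230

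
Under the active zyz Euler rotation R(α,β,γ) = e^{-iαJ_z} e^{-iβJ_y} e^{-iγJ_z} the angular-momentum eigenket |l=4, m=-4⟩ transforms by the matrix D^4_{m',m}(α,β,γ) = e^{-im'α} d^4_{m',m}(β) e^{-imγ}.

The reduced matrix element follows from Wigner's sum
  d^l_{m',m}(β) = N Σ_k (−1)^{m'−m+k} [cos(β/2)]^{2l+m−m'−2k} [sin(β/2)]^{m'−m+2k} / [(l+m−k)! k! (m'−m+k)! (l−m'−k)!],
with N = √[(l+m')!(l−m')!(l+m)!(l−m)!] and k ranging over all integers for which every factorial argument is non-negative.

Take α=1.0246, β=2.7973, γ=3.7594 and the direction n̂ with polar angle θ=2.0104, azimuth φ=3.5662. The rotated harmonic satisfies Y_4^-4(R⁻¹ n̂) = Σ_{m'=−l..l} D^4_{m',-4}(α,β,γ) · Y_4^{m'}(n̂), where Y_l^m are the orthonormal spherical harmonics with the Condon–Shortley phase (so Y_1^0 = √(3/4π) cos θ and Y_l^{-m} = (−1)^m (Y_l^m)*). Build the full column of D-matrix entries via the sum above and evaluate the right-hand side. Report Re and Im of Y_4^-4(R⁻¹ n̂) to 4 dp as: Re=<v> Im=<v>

Need the full column D^4_{m',-4} for m'=−4..4 at α=1.0246, β=2.7973, γ=3.7594.
cos(β/2)=0.171297, sin(β/2)=0.985219
d^4_{-4,-4}: single k=0 term ⇒ +0.000001;  D = +0.000001+0.000000i
d^4_{-3,-4}: single k=0 term ⇒ -0.000012;  D = -0.000009+0.000008i
d^4_{-2,-4}: single k=0 term ⇒ +0.000130;  D = -0.000025-0.000127i
d^4_{-1,-4}: single k=0 term ⇒ -0.001055;  D = +0.000990+0.000366i
d^4_{0,-4}: single k=0 term ⇒ +0.006787;  D = -0.005318+0.004217i
d^4_{1,-4}: single k=0 term ⇒ -0.034915;  D = -0.004324-0.034646i
d^4_{2,-4}: single k=0 term ⇒ +0.141997;  D = +0.129538+0.058164i
d^4_{3,-4}: single k=0 term ⇒ -0.436542;  D = -0.359659+0.247416i
d^4_{4,-4}: single k=0 term ⇒ +0.887695;  D = -0.050017-0.886284i
Y_4^{m'}(θ=2.0104,φ=3.5662) and Σ D·Y over m':
  (+0.0000+0.0000i)·(-0.0378-0.2943i)  (-0.0000+0.0000i)·(+0.1155-0.3775i)  (-0.0000-0.0001i)·(+0.0485-0.0551i)  (+0.0010+0.0004i)·(-0.2876+0.1300i)  (-0.0053+0.0042i)·(-0.1360+0.0000i)  (-0.0043-0.0346i)·(+0.2876+0.1300i)  (+0.1295+0.0582i)·(+0.0485+0.0551i)  (-0.3597+0.2474i)·(-0.1155-0.3775i)  (-0.0500-0.8863i)·(-0.0378+0.2943i)
Y_4^-4(R⁻¹ n̂) = +0.404405+0.124809i

Re=0.4044 Im=0.1248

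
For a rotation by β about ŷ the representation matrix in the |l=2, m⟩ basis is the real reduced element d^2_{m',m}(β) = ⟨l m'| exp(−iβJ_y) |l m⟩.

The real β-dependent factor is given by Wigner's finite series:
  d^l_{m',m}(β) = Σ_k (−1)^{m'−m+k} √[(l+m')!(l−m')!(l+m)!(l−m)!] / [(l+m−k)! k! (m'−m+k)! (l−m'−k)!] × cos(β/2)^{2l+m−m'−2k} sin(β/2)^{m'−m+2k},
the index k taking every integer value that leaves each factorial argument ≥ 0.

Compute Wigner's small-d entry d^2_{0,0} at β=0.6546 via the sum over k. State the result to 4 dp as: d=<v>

d=0.4440

d^2_{0,0}(β=0.6546) via Wigner's sum:
Half-angle: c=0.946914, s=0.321488. N=√(2·2·2·2)=4.000000
Admissible k: 0..2 (factorial args all ≥0)
  k=0: (−1)^0·4.0000/(4)·0.9469^4·0.3215^0 = +0.803974
  k=1: (−1)^1·4.0000/(1)·0.9469^2·0.3215^2 = -0.370689
  k=2: (−1)^2·4.0000/(4)·0.9469^0·0.3215^4 = +0.010682
d^2_{0,0}(0.6546) = +0.803974 -0.370689 +0.010682 = +0.443967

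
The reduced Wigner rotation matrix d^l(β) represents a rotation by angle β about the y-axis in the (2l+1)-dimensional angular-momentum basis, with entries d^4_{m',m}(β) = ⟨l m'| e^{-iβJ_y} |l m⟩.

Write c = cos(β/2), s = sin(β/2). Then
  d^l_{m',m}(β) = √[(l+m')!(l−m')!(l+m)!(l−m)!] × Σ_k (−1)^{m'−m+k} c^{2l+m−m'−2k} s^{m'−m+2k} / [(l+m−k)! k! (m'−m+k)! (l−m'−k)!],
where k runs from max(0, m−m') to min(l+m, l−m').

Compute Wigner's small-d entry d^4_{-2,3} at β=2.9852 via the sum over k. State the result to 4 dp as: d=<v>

d=-0.2808

d^4_{-2,3}(β=2.9852) via Wigner's sum:
With c≡cos(β/2)=0.078117 and s≡sin(β/2)=0.996944, N=[2·720·5040·1]^{1/2}=2693.993318
k: max(0,(3)−(-2))=5 … min(4+(3),4−(-2))=6
  k=5: (−1)^0·2693.9933/(240)·0.0781^3·0.9969^5 = +0.005270
  k=6: (−1)^1·2693.9933/(720)·0.0781^1·0.9969^7 = -0.286091
d^4_{-2,3}(2.9852) = +0.005270 -0.286091 = -0.280821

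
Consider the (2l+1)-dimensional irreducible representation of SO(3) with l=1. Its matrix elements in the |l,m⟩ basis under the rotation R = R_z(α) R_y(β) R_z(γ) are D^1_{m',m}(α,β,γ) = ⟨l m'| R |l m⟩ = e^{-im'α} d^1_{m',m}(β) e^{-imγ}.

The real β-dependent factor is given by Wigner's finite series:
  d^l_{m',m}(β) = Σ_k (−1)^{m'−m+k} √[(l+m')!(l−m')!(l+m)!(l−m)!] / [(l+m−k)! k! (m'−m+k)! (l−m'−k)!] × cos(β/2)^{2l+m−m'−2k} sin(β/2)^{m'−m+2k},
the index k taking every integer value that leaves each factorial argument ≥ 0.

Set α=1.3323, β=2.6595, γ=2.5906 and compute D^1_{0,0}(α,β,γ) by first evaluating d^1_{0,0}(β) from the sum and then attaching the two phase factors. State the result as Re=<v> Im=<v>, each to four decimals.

Re=-0.8860 Im=0.0000

Split into d^1_{0,0}(β=2.6595) × two z-phases.
Half-angle: c=0.238719, s=0.971089. N=√(1·1·1·1)=1.000000
k: max(0,(0)−(0))=0 … min(1+(0),1−(0))=1
  k=0: (−1)^0·1.0000/(1)·0.2387^2·0.9711^0 = +0.056987
  k=1: (−1)^1·1.0000/(1)·0.2387^0·0.9711^2 = -0.943013
d^1_{0,0}(2.6595) = +0.056987 -0.943013 = -0.886027
Phases: e^{-i·(0)·1.3323}=+1.000000+0.000000i, e^{-i·(0)·2.5906}=+1.000000+0.000000i ⇒ D=-0.886027+0.000000i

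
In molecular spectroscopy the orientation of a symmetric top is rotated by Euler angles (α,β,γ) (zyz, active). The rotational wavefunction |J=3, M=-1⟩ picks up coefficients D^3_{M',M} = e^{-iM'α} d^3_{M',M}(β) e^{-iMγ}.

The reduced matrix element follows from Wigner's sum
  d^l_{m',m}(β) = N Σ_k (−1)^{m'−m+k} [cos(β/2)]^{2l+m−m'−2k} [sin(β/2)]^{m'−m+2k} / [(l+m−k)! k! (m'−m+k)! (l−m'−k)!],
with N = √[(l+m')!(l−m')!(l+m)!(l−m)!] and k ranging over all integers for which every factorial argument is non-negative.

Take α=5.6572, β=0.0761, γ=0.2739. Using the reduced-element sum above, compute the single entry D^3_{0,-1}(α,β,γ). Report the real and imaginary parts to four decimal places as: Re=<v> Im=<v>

D^3_{0,-1}(5.6572,0.0761,0.2739) = e^{-i·0·5.6572}·d^3_{0,-1}(0.0761)·e^{-i·-1·0.2739}. Compute d first:
c=cos(0.0761/2)=0.999276, s=sin(0.0761/2)=0.038041; N=√[6·6·2·24]=41.569219
The bounds max(0,m−m')=0 and min(l+m,l−m')=2 give 3 terms
  k=0: (−1)^1·41.5692/(12)·0.9993^5·0.0380^1 = -0.131301
  k=1: (−1)^2·41.5692/(4)·0.9993^3·0.0380^3 = +0.000571
  k=2: (−1)^3·41.5692/(12)·0.9993^1·0.0380^5 = -0.000000
d^3_{0,-1}(0.0761) = -0.131301 +0.000571 -0.000000 = -0.130730
Phases: e^{-i·(0)·5.6572}=+1.000000+0.000000i, e^{-i·(-1)·0.2739}=+0.962723+0.270488i ⇒ D=-0.125857-0.035361i

Re=-0.1259 Im=-0.0354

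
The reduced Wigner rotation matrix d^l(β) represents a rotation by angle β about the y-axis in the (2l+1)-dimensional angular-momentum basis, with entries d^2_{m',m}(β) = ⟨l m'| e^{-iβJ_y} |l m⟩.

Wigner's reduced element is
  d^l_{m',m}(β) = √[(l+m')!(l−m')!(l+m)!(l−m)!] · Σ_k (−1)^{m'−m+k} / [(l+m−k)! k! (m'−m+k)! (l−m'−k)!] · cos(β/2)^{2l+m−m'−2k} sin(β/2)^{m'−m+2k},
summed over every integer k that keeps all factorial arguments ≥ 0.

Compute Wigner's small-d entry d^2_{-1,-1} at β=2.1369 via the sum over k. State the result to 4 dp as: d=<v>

d=-0.4805

d^2_{-1,-1}(β=2.1369) via Wigner's sum:
Half-angle: c=0.481483, s=0.876455. N=√(1·6·1·6)=6.000000
k: max(0,(-1)−(-1))=0 … min(2+(-1),2−(-1))=1
  k=0: (−1)^0·6.0000/(6)·0.4815^4·0.8765^0 = +0.053743
  k=1: (−1)^1·6.0000/(2)·0.4815^2·0.8765^2 = -0.534248
d^2_{-1,-1}(2.1369) = +0.053743 -0.534248 = -0.480505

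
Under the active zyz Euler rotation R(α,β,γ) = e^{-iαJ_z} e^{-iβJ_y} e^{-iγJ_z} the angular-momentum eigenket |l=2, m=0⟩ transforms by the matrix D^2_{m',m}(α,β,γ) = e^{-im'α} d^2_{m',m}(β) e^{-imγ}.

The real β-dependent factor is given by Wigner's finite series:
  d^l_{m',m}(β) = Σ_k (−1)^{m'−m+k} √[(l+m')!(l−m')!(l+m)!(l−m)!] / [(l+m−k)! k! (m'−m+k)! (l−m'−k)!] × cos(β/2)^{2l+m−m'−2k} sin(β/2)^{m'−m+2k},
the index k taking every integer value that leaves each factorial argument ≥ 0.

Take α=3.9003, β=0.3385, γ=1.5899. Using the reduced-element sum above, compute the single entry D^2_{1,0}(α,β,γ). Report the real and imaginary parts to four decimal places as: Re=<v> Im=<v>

Split into d^2_{1,0}(β=0.3385) × two z-phases.
Half-angle: c=0.985711, s=0.168443. N=√(6·1·2·2)=4.898979
Admissible k: 0..1 (factorial args all ≥0)
  k=0: (−1)^1·4.8990/(2)·0.9857^3·0.1684^1 = -0.395165
  k=1: (−1)^2·4.8990/(2)·0.9857^1·0.1684^3 = +0.011539
d^2_{1,0}(0.3385) = -0.395165 +0.011539 = -0.383625
Attach z-rotation phases: D = e^{-i(1)(3.9003)}·(-0.383625)·e^{-i(0)(1.5899)} = +0.278407-0.263928i

Re=0.2784 Im=-0.2639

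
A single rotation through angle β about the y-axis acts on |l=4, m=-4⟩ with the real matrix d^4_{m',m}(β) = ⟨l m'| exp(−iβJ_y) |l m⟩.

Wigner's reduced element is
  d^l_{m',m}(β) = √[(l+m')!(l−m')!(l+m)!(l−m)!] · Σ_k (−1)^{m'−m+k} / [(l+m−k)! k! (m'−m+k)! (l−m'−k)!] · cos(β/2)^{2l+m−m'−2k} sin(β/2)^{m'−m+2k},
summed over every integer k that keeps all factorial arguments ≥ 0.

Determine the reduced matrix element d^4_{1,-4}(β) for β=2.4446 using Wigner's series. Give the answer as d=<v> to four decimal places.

d=-0.2186

d^4_{1,-4}(β=2.4446) via Wigner's sum:
With c≡cos(β/2)=0.341485 and s≡sin(β/2)=0.939887, N=[120·6·1·40320]^{1/2}=5387.986637
k∈{0} keeps every argument non-negative
  k=0: (−1)^5·5387.9866/(720)·0.3415^3·0.9399^5 = -0.218568
d^4_{1,-4}(2.4446) = -0.218568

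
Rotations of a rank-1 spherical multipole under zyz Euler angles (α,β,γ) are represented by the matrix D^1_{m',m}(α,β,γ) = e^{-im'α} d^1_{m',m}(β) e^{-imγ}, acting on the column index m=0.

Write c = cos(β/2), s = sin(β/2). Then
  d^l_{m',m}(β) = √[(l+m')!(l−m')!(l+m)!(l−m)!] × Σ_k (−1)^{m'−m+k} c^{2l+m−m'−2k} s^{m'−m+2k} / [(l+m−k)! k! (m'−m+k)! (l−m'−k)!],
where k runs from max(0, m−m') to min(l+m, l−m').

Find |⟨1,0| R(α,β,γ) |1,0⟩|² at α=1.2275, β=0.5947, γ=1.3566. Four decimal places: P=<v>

Split into d^1_{0,0}(β=0.5947) × two z-phases.
c=cos(0.5947/2)=0.956116, s=sin(0.5947/2)=0.292988; N=√[1·1·1·1]=1.000000
Admissible k: 0..1 (factorial args all ≥0)
  k=0: (−1)^0·1.0000/(1)·0.9561^2·0.2930^0 = +0.914158
  k=1: (−1)^1·1.0000/(1)·0.9561^0·0.2930^2 = -0.085842
d^1_{0,0}(0.5947) = +0.914158 -0.085842 = +0.828317
|D^1_{0,0}|² = |d^1_{0,0}(β)|² = (+0.828317)² = 0.686108 (the z-rotation phases have unit modulus)

P=0.6861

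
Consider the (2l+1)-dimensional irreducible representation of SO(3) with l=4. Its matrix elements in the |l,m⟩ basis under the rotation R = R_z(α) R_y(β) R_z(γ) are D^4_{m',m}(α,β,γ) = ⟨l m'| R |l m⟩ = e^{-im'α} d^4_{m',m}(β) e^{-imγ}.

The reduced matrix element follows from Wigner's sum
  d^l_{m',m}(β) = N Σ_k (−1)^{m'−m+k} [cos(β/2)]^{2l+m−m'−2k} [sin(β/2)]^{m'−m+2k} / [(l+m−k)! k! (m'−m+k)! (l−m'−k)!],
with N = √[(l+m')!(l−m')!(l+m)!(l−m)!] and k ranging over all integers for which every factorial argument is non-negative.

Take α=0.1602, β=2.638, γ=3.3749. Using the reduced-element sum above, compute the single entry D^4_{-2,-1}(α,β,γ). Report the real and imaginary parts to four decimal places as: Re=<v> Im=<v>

D^4_{-2,-1}(0.1602,2.638,3.3749) = e^{-i·-2·0.1602}·d^4_{-2,-1}(2.638)·e^{-i·-1·3.3749}. Compute d first:
c=cos(2.638/2)=0.249144, s=sin(2.638/2)=0.968466; N=√[2·720·6·120]=1018.233765
Admissible k: 1..3 (factorial args all ≥0)
  k=1: (−1)^0·1018.2338/(240)·0.2491^7·0.9685^1 = +0.000245
  k=2: (−1)^1·1018.2338/(48)·0.2491^5·0.9685^3 = -0.018497
  k=3: (−1)^2·1018.2338/(72)·0.2491^3·0.9685^5 = +0.186333
d^4_{-2,-1}(2.638) = +0.000245 -0.018497 +0.186333 = +0.168080
Phases: e^{-i·(-2)·0.1602}=+0.949110+0.314946i, e^{-i·(-1)·3.3749}=-0.972907-0.231197i ⇒ D=-0.142966-0.088384i

Re=-0.1430 Im=-0.0884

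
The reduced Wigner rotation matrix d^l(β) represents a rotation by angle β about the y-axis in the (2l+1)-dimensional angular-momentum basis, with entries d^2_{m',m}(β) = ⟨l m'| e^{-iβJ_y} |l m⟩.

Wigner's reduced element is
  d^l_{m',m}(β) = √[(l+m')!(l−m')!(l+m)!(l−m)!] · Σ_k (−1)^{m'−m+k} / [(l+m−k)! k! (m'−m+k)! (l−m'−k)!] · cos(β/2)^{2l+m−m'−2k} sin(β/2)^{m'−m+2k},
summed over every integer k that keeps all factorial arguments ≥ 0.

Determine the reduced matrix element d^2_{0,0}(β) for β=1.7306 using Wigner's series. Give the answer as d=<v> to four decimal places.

d^2_{0,0}(β=1.7306) via Wigner's sum:
Half-angle: c=0.648412, s=0.761290. N=√(2·2·2·2)=4.000000
k∈{0,1,2} keeps every argument non-negative
  k=0: (−1)^0·4.0000/(4)·0.6484^4·0.7613^0 = +0.176768
  k=1: (−1)^1·4.0000/(1)·0.6484^2·0.7613^2 = -0.974679
  k=2: (−1)^2·4.0000/(4)·0.6484^0·0.7613^4 = +0.335892
d^2_{0,0}(1.7306) = +0.176768 -0.974679 +0.335892 = -0.462019

d=-0.4620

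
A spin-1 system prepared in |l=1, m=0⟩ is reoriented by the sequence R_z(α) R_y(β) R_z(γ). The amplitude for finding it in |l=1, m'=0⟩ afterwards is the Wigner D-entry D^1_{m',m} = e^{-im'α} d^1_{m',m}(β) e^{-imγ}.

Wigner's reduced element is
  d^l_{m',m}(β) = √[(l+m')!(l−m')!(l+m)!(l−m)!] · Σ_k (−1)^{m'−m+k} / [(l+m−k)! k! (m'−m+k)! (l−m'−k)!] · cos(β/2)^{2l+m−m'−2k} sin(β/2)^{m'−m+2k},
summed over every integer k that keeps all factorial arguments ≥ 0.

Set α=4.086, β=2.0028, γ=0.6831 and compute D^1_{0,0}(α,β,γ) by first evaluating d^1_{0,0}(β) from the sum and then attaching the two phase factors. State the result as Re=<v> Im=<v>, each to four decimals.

First d^1_{0,0}(β=2.0028), then the phase factors e^{-i(0)α} and e^{-i(0)γ}:
c=cos(2.0028/2)=0.539124, s=sin(2.0028/2)=0.842227; N=√[1·1·1·1]=1.000000
k: max(0,(0)−(0))=0 … min(1+(0),1−(0))=1
  k=0: (−1)^0·1.0000/(1)·0.5391^2·0.8422^0 = +0.290654
  k=1: (−1)^1·1.0000/(1)·0.5391^0·0.8422^2 = -0.709346
d^1_{0,0}(2.0028) = +0.290654 -0.709346 = -0.418691
Phases: e^{-i·(0)·4.086}=+1.000000+0.000000i, e^{-i·(0)·0.6831}=+1.000000+0.000000i ⇒ D=-0.418691+0.000000i

Re=-0.4187 Im=0.0000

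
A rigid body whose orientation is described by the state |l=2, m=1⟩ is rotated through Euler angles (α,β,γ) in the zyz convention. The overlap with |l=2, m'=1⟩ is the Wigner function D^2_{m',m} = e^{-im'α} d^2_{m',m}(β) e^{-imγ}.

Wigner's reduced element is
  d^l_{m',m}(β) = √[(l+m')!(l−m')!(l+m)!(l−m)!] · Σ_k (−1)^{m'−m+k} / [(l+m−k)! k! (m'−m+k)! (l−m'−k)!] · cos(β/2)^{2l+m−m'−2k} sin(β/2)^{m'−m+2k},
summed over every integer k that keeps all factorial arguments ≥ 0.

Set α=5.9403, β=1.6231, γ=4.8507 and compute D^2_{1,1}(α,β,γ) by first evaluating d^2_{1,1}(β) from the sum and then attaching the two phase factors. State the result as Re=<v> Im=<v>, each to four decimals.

First d^2_{1,1}(β=1.6231), then the phase factors e^{-i(1)α} and e^{-i(1)γ}:
Half-angle: c=0.688375, s=0.725355. N=√(6·1·6·1)=6.000000
Admissible k: 0..1 (factorial args all ≥0)
  k=0: (−1)^0·6.0000/(6)·0.6884^4·0.7254^0 = +0.224543
  k=1: (−1)^1·6.0000/(2)·0.6884^2·0.7254^2 = -0.747950
d^2_{1,1}(1.6231) = +0.224543 -0.747950 = -0.523407
D = (+0.941789+0.336206i)·(-0.523407)·(+0.137870+0.990450i) = +0.106330-0.512492i

Re=0.1063 Im=-0.5125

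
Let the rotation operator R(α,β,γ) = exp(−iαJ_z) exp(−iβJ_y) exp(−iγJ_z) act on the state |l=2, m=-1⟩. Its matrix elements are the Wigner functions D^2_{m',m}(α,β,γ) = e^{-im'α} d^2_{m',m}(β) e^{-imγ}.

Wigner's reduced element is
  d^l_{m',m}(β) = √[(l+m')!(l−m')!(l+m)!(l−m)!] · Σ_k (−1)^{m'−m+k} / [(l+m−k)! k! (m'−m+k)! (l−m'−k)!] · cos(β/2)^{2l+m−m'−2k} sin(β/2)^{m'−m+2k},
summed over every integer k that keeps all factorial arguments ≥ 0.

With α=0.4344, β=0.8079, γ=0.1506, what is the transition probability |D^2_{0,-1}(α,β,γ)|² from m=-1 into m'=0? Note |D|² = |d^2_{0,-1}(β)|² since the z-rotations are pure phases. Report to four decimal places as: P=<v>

P=0.3742

First d^2_{0,-1}(β=0.8079), then the phase factors e^{-i(0)α} and e^{-i(-1)γ}:
Half-angle: c=0.919516, s=0.393053. N=√(2·2·1·6)=4.898979
The bounds max(0,m−m')=0 and min(l+m,l−m')=1 give 2 terms
  k=0: (−1)^1·4.8990/(2)·0.9195^3·0.3931^1 = -0.748522
  k=1: (−1)^2·4.8990/(2)·0.9195^1·0.3931^3 = +0.136770
d^2_{0,-1}(0.8079) = -0.748522 +0.136770 = -0.611752
|D^2_{0,-1}|² = |d^2_{0,-1}(β)|² = (-0.611752)² = 0.374241 (the z-rotation phases have unit modulus)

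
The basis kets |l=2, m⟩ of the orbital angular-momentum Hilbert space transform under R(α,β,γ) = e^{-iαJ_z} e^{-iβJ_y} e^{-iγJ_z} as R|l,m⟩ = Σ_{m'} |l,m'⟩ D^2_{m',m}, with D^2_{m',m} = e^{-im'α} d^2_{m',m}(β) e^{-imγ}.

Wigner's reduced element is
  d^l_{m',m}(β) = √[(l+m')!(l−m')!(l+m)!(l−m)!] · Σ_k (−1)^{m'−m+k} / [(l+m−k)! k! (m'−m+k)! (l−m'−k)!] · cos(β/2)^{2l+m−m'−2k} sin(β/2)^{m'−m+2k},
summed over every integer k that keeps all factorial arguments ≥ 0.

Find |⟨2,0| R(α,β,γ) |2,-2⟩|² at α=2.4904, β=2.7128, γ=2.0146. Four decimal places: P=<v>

Split into d^2_{0,-2}(β=2.7128) × two z-phases.
With c≡cos(β/2)=0.212758 and s≡sin(β/2)=0.977105, N=[2·2·1·24]^{1/2}=9.797959
The bounds max(0,m−m')=0 and min(l+m,l−m')=0 give 1 term
  k=0: (−1)^2·9.7980/(4)·0.2128^2·0.9771^2 = +0.105859
d^2_{0,-2}(2.7128) = +0.105859
|D^2_{0,-2}|² = |d^2_{0,-2}(β)|² = (+0.105859)² = 0.011206 (the z-rotation phases have unit modulus)

P=0.0112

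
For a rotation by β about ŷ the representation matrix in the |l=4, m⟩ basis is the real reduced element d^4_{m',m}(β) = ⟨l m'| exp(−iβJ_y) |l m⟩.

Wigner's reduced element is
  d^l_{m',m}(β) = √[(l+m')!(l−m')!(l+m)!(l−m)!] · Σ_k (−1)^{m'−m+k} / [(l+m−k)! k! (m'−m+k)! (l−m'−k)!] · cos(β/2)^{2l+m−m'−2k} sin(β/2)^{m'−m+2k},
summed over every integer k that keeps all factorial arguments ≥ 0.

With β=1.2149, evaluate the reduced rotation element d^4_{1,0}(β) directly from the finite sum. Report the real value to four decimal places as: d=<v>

d^4_{1,0}(β=1.2149) via Wigner's sum:
With c≡cos(β/2)=0.821106 and s≡sin(β/2)=0.570775, N=[120·6·24·24]^{1/2}=643.987578
The bounds max(0,m−m')=0 and min(l+m,l−m')=3 give 4 terms
  k=0: (−1)^1·643.9876/(144)·0.8211^7·0.5708^1 = -0.642356
  k=1: (−1)^2·643.9876/(24)·0.8211^5·0.5708^3 = +1.862339
  k=2: (−1)^3·643.9876/(24)·0.8211^3·0.5708^5 = -0.899893
  k=3: (−1)^4·643.9876/(144)·0.8211^1·0.5708^7 = +0.072472
d^4_{1,0}(1.2149) = -0.642356 +1.862339 -0.899893 +0.072472 = +0.392563

d=0.3926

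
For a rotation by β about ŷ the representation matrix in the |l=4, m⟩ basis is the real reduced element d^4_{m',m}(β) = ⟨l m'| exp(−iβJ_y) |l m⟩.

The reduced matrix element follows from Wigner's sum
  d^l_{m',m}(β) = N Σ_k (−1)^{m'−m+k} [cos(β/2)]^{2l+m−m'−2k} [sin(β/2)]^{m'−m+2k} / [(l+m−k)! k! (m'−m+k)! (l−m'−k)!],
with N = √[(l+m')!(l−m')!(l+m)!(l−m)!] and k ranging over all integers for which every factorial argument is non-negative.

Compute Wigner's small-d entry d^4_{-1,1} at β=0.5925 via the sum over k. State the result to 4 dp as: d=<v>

d=0.4785

d^4_{-1,1}(β=0.5925) via Wigner's sum:
Half-angle: c=0.956438, s=0.291936. N=√(6·120·120·6)=720.000000
k: max(0,(1)−(-1))=2 … min(4+(1),4−(-1))=5
  k=2: (−1)^0·720.0000/(72)·0.9564^6·0.2919^2 = +0.652402
  k=3: (−1)^1·720.0000/(24)·0.9564^4·0.2919^4 = -0.182346
  k=4: (−1)^2·720.0000/(48)·0.9564^2·0.2919^6 = +0.008494
  k=5: (−1)^3·720.0000/(720)·0.9564^0·0.2919^8 = -0.000053
d^4_{-1,1}(0.5925) = +0.652402 -0.182346 +0.008494 -0.000053 = +0.478497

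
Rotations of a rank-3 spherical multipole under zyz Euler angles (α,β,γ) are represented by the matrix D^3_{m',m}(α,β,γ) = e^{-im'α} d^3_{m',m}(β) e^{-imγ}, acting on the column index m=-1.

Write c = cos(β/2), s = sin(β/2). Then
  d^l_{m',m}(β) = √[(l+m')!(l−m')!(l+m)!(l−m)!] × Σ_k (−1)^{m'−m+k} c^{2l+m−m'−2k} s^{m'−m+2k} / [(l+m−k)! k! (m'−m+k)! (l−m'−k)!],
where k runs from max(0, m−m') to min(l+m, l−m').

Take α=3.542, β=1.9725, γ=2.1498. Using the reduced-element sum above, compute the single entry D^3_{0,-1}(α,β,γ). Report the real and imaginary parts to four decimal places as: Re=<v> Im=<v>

Split into d^3_{0,-1}(β=1.9725) × two z-phases.
c=cos(1.9725/2)=0.551821, s=sin(1.9725/2)=0.833963; N=√[6·6·2·24]=41.569219
Admissible k: 0..2 (factorial args all ≥0)
  k=0: (−1)^1·41.5692/(12)·0.5518^5·0.8340^1 = -0.147818
  k=1: (−1)^2·41.5692/(4)·0.5518^3·0.8340^3 = +1.012853
  k=2: (−1)^3·41.5692/(12)·0.5518^1·0.8340^5 = -0.771119
d^3_{0,-1}(1.9725) = -0.147818 +1.012853 -0.771119 = +0.093915
Phases: e^{-i·(0)·3.542}=+1.000000+0.000000i, e^{-i·(-1)·2.1498}=-0.547190+0.837008i ⇒ D=-0.051389+0.078608i

Re=-0.0514 Im=0.0786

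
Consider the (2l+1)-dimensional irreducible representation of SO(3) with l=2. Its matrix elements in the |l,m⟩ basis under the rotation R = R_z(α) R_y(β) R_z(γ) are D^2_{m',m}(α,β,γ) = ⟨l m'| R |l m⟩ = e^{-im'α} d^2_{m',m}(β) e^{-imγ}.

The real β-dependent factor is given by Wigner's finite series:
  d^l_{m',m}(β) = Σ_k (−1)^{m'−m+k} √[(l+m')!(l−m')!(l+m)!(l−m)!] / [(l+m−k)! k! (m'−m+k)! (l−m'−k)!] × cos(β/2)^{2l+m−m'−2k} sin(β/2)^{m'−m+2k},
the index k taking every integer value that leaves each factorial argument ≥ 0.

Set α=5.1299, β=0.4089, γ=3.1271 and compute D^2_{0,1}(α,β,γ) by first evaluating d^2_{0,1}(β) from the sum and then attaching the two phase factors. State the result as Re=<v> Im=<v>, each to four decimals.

Re=-0.4468 Im=-0.0065

D^2_{0,1}(5.1299,0.4089,3.1271) = e^{-i·0·5.1299}·d^2_{0,1}(0.4089)·e^{-i·1·3.1271}. Compute d first:
With c≡cos(β/2)=0.979173 and s≡sin(β/2)=0.203029, N=[2·2·6·1]^{1/2}=4.898979
The bounds max(0,m−m')=1 and min(l+m,l−m')=2 give 2 terms
  k=1: (−1)^0·4.8990/(2)·0.9792^3·0.2030^1 = +0.466886
  k=2: (−1)^1·4.8990/(2)·0.9792^1·0.2030^3 = -0.020073
d^2_{0,1}(0.4089) = +0.466886 -0.020073 = +0.446813
Attach z-rotation phases: D = e^{-i(0)(5.1299)}·(+0.446813)·e^{-i(1)(3.1271)} = -0.446766-0.006475i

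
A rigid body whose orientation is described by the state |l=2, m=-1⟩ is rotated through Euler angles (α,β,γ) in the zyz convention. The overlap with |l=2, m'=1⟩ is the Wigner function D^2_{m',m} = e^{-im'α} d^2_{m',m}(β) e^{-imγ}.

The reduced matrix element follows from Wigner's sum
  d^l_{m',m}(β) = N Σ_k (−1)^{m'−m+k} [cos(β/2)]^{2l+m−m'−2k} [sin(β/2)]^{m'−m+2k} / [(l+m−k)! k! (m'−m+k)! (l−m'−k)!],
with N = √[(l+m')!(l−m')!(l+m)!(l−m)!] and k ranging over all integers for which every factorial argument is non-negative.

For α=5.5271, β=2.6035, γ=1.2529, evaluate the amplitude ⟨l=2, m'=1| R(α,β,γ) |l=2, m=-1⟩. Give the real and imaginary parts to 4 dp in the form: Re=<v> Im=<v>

D^2_{1,-1}(5.5271,2.6035,1.2529) = e^{-i·1·5.5271}·d^2_{1,-1}(2.6035)·e^{-i·-1·1.2529}. Compute d first:
c=cos(2.6035/2)=0.265812, s=sin(2.6035/2)=0.964025; N=√[6·1·1·6]=6.000000
k: max(0,(-1)−(1))=0 … min(2+(-1),2−(1))=1
  k=0: (−1)^2·6.0000/(2)·0.2658^2·0.9640^2 = +0.196992
  k=1: (−1)^3·6.0000/(6)·0.2658^0·0.9640^4 = -0.863680
d^2_{1,-1}(2.6035) = +0.196992 -0.863680 = -0.666689
D = (+0.727527+0.686079i)·(-0.666689)·(+0.312569+0.949895i) = +0.282876-0.603701i

Re=0.2829 Im=-0.6037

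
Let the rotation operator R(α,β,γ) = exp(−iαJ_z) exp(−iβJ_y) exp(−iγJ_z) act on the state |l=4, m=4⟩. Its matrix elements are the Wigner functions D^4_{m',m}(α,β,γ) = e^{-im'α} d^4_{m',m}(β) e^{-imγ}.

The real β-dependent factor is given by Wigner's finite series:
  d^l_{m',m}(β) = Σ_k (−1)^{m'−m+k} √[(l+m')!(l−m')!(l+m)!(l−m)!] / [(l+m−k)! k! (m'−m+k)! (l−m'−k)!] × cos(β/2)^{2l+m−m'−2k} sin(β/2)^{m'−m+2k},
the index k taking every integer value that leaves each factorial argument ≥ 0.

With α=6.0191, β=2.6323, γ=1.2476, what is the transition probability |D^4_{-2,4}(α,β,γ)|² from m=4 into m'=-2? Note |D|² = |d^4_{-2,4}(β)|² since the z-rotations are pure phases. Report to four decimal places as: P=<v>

P=0.0761

First d^4_{-2,4}(β=2.6323), then the phase factors e^{-i(-2)α} and e^{-i(4)γ}:
Half-angle: c=0.251903, s=0.967752. N=√(2·720·40320·1)=7619.763776
Admissible k: 6..6 (factorial args all ≥0)
  k=6: (−1)^0·7619.7638/(1440)·0.2519^2·0.9678^6 = +0.275824
d^4_{-2,4}(2.6323) = +0.275824
|D^4_{-2,4}|² = |d^4_{-2,4}(β)|² = (+0.275824)² = 0.076079 (the z-rotation phases have unit modulus)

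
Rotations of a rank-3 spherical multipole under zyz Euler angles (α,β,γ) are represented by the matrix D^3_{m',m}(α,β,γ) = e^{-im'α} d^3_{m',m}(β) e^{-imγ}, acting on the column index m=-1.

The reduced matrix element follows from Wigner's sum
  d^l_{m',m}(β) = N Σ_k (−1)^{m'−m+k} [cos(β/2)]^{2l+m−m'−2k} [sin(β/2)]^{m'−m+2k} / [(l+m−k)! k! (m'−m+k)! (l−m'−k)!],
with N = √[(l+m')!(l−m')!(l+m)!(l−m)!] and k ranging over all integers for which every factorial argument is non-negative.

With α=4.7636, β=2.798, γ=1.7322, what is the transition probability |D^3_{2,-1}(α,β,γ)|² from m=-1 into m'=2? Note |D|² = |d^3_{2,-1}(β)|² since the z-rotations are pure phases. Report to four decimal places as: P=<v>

P=0.2225

Split into d^3_{2,-1}(β=2.798) × two z-phases.
c=cos(2.798/2)=0.170953, s=sin(2.798/2)=0.985279; N=√[120·1·2·24]=75.894664
k: max(0,(-1)−(2))=0 … min(3+(-1),3−(2))=1
  k=0: (−1)^3·75.8947/(12)·0.1710^3·0.9853^3 = -0.030223
  k=1: (−1)^4·75.8947/(24)·0.1710^1·0.9853^5 = +0.501964
d^3_{2,-1}(2.798) = -0.030223 +0.501964 = +0.471741
|D^3_{2,-1}|² = |d^3_{2,-1}(β)|² = (+0.471741)² = 0.222539 (the z-rotation phases have unit modulus)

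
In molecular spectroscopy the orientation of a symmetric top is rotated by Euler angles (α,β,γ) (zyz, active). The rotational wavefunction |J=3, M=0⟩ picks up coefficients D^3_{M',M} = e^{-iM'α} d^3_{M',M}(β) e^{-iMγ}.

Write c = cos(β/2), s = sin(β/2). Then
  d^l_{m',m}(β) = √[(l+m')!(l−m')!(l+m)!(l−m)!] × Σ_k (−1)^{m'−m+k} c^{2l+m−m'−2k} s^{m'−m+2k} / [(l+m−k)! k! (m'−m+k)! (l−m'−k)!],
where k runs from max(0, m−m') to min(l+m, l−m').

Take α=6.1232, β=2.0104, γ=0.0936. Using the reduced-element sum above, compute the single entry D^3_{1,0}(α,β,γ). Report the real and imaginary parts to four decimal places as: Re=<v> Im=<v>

Re=0.0365 Im=0.0059

First d^3_{1,0}(β=2.0104), then the phase factors e^{-i(1)α} and e^{-i(0)γ}:
c=cos(2.0104/2)=0.535919, s=sin(2.0104/2)=0.844269; N=√[24·2·6·6]=41.569219
k: max(0,(0)−(1))=0 … min(3+(0),3−(1))=2
  k=0: (−1)^1·41.5692/(12)·0.5359^5·0.8443^1 = -0.129291
  k=1: (−1)^2·41.5692/(4)·0.5359^3·0.8443^3 = +0.962616
  k=2: (−1)^3·41.5692/(12)·0.5359^1·0.8443^5 = -0.796333
d^3_{1,0}(2.0104) = -0.129291 +0.962616 -0.796333 = +0.036992
Phases: e^{-i·(1)·6.1232}=+0.987230+0.159304i, e^{-i·(0)·0.0936}=+1.000000+0.000000i ⇒ D=+0.036519+0.005893i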